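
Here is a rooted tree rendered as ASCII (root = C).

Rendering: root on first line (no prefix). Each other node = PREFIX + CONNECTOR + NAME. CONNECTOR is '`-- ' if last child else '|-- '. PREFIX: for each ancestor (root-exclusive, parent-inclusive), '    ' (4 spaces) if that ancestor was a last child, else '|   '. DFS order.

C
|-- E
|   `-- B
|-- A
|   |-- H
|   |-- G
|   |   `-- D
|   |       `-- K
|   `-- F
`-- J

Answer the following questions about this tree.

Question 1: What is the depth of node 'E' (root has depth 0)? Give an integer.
Path from root to E: C -> E
Depth = number of edges = 1

Answer: 1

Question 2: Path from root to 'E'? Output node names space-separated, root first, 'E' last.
Answer: C E

Derivation:
Walk down from root: C -> E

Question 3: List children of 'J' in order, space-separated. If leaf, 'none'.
Node J's children (from adjacency): (leaf)

Answer: none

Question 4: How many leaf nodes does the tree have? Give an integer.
Leaves (nodes with no children): B, F, H, J, K

Answer: 5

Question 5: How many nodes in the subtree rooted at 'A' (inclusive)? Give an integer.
Answer: 6

Derivation:
Subtree rooted at A contains: A, D, F, G, H, K
Count = 6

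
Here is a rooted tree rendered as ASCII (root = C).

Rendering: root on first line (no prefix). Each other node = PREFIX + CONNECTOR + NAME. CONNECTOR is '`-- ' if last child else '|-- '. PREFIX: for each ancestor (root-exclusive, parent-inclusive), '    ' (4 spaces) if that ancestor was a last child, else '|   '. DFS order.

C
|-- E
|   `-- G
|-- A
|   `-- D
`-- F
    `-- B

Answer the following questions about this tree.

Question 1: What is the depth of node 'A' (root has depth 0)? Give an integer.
Path from root to A: C -> A
Depth = number of edges = 1

Answer: 1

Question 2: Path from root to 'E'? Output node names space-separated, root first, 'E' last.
Walk down from root: C -> E

Answer: C E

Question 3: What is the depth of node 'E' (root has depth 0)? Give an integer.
Answer: 1

Derivation:
Path from root to E: C -> E
Depth = number of edges = 1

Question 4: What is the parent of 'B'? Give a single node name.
Answer: F

Derivation:
Scan adjacency: B appears as child of F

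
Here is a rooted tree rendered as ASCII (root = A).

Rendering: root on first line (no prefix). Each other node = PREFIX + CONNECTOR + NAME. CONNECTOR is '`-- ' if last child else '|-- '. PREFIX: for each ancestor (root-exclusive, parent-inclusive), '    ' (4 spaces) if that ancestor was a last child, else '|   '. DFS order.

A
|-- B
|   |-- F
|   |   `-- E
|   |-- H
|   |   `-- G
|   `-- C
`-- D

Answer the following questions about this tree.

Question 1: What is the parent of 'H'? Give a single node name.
Scan adjacency: H appears as child of B

Answer: B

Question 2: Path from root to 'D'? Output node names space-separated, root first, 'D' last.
Walk down from root: A -> D

Answer: A D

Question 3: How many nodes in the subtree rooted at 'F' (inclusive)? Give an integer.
Subtree rooted at F contains: E, F
Count = 2

Answer: 2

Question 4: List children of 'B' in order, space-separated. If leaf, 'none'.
Answer: F H C

Derivation:
Node B's children (from adjacency): F, H, C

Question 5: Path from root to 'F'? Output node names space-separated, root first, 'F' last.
Walk down from root: A -> B -> F

Answer: A B F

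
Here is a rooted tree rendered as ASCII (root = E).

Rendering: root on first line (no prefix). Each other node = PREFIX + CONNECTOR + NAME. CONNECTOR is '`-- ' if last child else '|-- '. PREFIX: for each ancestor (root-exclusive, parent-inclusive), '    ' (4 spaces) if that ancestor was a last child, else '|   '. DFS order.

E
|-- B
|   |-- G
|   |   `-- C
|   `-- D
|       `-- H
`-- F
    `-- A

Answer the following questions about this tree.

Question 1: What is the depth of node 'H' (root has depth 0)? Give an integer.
Answer: 3

Derivation:
Path from root to H: E -> B -> D -> H
Depth = number of edges = 3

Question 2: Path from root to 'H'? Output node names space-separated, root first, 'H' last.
Walk down from root: E -> B -> D -> H

Answer: E B D H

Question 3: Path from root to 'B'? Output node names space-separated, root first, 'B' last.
Answer: E B

Derivation:
Walk down from root: E -> B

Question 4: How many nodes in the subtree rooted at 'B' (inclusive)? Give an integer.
Subtree rooted at B contains: B, C, D, G, H
Count = 5

Answer: 5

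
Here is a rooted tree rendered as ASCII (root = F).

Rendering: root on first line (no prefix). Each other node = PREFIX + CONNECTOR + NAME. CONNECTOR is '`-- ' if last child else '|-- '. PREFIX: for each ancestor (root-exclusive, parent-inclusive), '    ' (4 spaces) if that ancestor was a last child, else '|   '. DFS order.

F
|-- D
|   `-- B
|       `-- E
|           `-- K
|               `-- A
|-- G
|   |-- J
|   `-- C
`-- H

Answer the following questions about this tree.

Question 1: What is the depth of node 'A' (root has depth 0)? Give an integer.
Answer: 5

Derivation:
Path from root to A: F -> D -> B -> E -> K -> A
Depth = number of edges = 5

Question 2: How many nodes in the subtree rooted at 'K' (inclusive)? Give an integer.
Subtree rooted at K contains: A, K
Count = 2

Answer: 2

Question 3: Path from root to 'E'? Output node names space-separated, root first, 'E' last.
Answer: F D B E

Derivation:
Walk down from root: F -> D -> B -> E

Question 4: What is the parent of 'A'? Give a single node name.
Scan adjacency: A appears as child of K

Answer: K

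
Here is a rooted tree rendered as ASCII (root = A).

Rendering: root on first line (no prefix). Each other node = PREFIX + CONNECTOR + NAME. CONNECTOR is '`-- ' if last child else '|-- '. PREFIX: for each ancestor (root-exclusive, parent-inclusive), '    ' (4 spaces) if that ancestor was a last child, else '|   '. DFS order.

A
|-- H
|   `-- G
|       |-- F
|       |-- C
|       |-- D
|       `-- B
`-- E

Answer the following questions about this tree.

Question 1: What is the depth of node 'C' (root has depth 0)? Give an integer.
Answer: 3

Derivation:
Path from root to C: A -> H -> G -> C
Depth = number of edges = 3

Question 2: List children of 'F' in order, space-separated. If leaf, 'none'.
Node F's children (from adjacency): (leaf)

Answer: none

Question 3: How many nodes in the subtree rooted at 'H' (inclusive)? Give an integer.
Answer: 6

Derivation:
Subtree rooted at H contains: B, C, D, F, G, H
Count = 6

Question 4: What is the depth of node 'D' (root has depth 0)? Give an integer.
Answer: 3

Derivation:
Path from root to D: A -> H -> G -> D
Depth = number of edges = 3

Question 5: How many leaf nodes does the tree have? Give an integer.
Answer: 5

Derivation:
Leaves (nodes with no children): B, C, D, E, F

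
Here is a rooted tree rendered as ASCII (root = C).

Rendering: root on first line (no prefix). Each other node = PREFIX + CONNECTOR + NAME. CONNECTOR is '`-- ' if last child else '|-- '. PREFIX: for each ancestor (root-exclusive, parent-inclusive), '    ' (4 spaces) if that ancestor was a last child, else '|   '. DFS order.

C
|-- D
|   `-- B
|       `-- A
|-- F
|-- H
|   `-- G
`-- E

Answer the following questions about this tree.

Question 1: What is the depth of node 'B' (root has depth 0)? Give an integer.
Answer: 2

Derivation:
Path from root to B: C -> D -> B
Depth = number of edges = 2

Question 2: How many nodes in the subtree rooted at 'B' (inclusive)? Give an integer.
Answer: 2

Derivation:
Subtree rooted at B contains: A, B
Count = 2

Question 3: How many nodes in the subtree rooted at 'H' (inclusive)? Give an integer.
Answer: 2

Derivation:
Subtree rooted at H contains: G, H
Count = 2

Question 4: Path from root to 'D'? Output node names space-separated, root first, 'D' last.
Answer: C D

Derivation:
Walk down from root: C -> D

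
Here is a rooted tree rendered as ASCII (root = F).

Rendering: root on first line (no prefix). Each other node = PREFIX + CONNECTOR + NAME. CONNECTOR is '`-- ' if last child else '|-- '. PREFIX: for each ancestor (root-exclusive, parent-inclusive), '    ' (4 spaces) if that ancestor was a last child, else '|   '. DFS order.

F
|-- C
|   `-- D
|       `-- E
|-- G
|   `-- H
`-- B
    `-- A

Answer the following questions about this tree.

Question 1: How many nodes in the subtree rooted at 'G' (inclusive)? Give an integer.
Subtree rooted at G contains: G, H
Count = 2

Answer: 2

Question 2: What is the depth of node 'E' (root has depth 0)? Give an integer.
Answer: 3

Derivation:
Path from root to E: F -> C -> D -> E
Depth = number of edges = 3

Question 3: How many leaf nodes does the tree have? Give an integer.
Answer: 3

Derivation:
Leaves (nodes with no children): A, E, H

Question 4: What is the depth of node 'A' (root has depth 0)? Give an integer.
Path from root to A: F -> B -> A
Depth = number of edges = 2

Answer: 2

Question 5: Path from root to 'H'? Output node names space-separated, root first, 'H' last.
Walk down from root: F -> G -> H

Answer: F G H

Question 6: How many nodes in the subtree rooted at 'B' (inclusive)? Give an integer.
Subtree rooted at B contains: A, B
Count = 2

Answer: 2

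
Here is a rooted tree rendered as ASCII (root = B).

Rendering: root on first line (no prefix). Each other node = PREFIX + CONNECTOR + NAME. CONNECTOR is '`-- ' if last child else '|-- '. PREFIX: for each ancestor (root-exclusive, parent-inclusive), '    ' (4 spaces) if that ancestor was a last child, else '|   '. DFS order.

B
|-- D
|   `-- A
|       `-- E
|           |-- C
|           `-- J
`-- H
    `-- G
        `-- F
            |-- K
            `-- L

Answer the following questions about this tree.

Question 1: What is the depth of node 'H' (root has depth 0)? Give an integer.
Answer: 1

Derivation:
Path from root to H: B -> H
Depth = number of edges = 1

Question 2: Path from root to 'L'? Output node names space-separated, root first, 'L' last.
Walk down from root: B -> H -> G -> F -> L

Answer: B H G F L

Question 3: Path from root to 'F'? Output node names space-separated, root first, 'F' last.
Walk down from root: B -> H -> G -> F

Answer: B H G F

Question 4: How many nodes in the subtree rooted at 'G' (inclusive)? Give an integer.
Subtree rooted at G contains: F, G, K, L
Count = 4

Answer: 4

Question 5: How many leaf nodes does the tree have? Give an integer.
Leaves (nodes with no children): C, J, K, L

Answer: 4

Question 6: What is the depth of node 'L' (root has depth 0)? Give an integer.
Path from root to L: B -> H -> G -> F -> L
Depth = number of edges = 4

Answer: 4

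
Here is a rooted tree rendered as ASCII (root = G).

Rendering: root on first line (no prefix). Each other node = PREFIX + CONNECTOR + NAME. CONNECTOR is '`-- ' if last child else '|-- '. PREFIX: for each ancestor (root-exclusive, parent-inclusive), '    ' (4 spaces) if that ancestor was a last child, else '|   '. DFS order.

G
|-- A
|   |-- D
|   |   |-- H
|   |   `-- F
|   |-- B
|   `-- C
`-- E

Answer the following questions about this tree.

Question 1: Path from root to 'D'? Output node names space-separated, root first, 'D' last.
Walk down from root: G -> A -> D

Answer: G A D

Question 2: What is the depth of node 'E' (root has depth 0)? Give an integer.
Answer: 1

Derivation:
Path from root to E: G -> E
Depth = number of edges = 1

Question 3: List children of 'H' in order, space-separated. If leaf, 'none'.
Answer: none

Derivation:
Node H's children (from adjacency): (leaf)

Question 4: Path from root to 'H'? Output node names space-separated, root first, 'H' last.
Answer: G A D H

Derivation:
Walk down from root: G -> A -> D -> H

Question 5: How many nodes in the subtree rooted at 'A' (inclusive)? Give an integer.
Subtree rooted at A contains: A, B, C, D, F, H
Count = 6

Answer: 6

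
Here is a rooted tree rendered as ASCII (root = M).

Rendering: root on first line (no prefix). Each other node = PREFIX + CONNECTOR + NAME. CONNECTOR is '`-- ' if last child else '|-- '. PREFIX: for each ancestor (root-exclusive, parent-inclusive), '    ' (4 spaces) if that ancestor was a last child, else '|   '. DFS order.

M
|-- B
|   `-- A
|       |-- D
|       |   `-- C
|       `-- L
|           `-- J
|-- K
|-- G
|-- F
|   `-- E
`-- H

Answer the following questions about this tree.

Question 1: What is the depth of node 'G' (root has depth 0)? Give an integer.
Path from root to G: M -> G
Depth = number of edges = 1

Answer: 1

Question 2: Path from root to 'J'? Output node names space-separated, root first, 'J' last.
Walk down from root: M -> B -> A -> L -> J

Answer: M B A L J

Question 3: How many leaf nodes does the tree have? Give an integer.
Answer: 6

Derivation:
Leaves (nodes with no children): C, E, G, H, J, K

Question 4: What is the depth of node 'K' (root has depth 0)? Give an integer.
Path from root to K: M -> K
Depth = number of edges = 1

Answer: 1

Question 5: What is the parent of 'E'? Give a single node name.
Scan adjacency: E appears as child of F

Answer: F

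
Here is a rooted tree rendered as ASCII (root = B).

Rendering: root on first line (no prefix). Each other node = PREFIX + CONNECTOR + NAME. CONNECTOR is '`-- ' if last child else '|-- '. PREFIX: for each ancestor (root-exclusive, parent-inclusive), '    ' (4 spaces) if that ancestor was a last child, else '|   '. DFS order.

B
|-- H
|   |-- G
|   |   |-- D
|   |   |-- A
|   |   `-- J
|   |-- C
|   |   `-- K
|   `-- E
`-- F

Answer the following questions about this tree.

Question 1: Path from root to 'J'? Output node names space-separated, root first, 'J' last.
Walk down from root: B -> H -> G -> J

Answer: B H G J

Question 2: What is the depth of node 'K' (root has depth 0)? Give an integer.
Path from root to K: B -> H -> C -> K
Depth = number of edges = 3

Answer: 3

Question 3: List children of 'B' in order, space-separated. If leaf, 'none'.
Answer: H F

Derivation:
Node B's children (from adjacency): H, F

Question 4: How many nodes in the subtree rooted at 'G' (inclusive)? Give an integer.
Subtree rooted at G contains: A, D, G, J
Count = 4

Answer: 4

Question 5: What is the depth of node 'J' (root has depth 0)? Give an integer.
Path from root to J: B -> H -> G -> J
Depth = number of edges = 3

Answer: 3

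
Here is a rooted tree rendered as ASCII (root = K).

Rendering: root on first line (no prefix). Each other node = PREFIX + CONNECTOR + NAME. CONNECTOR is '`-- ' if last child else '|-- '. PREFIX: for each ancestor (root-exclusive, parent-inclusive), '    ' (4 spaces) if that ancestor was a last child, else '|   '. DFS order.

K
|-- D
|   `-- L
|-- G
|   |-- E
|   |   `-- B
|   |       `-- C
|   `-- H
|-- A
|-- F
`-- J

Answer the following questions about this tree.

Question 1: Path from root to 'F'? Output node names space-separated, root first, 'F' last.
Walk down from root: K -> F

Answer: K F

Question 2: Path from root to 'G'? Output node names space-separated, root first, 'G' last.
Answer: K G

Derivation:
Walk down from root: K -> G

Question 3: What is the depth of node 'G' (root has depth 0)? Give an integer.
Path from root to G: K -> G
Depth = number of edges = 1

Answer: 1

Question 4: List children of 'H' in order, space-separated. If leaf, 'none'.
Node H's children (from adjacency): (leaf)

Answer: none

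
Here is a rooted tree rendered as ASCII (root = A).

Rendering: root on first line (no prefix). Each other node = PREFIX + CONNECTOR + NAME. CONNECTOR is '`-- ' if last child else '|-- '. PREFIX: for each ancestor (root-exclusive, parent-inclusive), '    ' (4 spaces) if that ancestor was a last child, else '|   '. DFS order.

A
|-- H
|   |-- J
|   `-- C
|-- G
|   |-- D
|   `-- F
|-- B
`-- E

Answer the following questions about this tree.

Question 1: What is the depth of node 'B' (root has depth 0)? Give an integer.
Answer: 1

Derivation:
Path from root to B: A -> B
Depth = number of edges = 1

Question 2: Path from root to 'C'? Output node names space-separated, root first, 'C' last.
Answer: A H C

Derivation:
Walk down from root: A -> H -> C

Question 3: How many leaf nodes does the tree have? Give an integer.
Leaves (nodes with no children): B, C, D, E, F, J

Answer: 6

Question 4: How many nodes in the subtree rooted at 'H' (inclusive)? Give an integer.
Subtree rooted at H contains: C, H, J
Count = 3

Answer: 3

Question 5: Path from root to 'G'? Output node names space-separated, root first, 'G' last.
Walk down from root: A -> G

Answer: A G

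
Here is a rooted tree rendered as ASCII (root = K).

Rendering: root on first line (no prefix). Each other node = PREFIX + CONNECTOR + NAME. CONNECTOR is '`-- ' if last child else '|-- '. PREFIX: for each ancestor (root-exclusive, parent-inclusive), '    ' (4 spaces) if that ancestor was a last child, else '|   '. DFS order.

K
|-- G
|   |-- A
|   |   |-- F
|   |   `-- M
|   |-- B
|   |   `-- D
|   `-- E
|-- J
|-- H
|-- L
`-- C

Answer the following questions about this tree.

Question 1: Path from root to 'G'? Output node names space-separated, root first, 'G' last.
Walk down from root: K -> G

Answer: K G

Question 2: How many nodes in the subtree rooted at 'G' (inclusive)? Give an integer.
Answer: 7

Derivation:
Subtree rooted at G contains: A, B, D, E, F, G, M
Count = 7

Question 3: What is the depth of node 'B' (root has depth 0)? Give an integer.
Answer: 2

Derivation:
Path from root to B: K -> G -> B
Depth = number of edges = 2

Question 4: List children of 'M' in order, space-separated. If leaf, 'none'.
Answer: none

Derivation:
Node M's children (from adjacency): (leaf)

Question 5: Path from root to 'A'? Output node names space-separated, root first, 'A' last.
Answer: K G A

Derivation:
Walk down from root: K -> G -> A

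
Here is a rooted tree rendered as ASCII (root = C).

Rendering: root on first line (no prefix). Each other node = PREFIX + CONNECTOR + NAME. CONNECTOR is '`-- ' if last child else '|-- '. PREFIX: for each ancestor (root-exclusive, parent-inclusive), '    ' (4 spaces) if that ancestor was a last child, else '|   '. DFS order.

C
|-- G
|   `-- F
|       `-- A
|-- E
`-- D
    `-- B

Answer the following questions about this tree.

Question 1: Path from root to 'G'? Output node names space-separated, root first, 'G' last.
Walk down from root: C -> G

Answer: C G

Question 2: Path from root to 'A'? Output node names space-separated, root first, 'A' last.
Walk down from root: C -> G -> F -> A

Answer: C G F A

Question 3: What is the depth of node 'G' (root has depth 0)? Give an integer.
Path from root to G: C -> G
Depth = number of edges = 1

Answer: 1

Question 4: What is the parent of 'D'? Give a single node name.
Answer: C

Derivation:
Scan adjacency: D appears as child of C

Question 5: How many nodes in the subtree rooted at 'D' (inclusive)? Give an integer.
Answer: 2

Derivation:
Subtree rooted at D contains: B, D
Count = 2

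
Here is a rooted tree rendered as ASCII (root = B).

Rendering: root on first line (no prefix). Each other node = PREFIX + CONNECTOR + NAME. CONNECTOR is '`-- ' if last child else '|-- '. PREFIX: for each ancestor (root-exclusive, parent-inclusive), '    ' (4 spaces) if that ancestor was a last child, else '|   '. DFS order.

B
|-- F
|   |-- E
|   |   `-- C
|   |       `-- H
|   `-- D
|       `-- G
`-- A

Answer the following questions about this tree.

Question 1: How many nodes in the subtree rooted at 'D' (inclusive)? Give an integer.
Subtree rooted at D contains: D, G
Count = 2

Answer: 2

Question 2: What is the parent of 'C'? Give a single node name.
Scan adjacency: C appears as child of E

Answer: E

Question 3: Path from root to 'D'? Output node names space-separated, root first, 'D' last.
Walk down from root: B -> F -> D

Answer: B F D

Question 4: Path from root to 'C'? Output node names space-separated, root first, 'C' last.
Walk down from root: B -> F -> E -> C

Answer: B F E C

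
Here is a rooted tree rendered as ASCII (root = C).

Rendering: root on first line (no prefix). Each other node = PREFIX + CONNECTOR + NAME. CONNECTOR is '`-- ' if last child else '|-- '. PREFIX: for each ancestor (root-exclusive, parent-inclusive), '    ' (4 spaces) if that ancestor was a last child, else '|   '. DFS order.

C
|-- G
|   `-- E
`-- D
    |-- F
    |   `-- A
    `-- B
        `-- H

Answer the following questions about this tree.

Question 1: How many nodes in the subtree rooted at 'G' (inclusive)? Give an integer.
Answer: 2

Derivation:
Subtree rooted at G contains: E, G
Count = 2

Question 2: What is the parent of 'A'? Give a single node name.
Scan adjacency: A appears as child of F

Answer: F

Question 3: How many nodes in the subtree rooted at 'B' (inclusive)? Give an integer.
Subtree rooted at B contains: B, H
Count = 2

Answer: 2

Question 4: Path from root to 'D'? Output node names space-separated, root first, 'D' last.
Answer: C D

Derivation:
Walk down from root: C -> D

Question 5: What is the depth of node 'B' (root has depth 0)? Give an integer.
Path from root to B: C -> D -> B
Depth = number of edges = 2

Answer: 2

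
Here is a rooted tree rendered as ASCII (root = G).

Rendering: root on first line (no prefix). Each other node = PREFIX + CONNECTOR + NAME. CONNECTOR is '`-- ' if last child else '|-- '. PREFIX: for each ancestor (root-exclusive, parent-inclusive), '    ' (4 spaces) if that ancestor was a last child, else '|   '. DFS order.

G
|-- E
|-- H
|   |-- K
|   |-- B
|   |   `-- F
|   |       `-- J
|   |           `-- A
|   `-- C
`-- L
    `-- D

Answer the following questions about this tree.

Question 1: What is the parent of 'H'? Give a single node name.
Answer: G

Derivation:
Scan adjacency: H appears as child of G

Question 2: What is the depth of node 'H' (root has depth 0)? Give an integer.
Path from root to H: G -> H
Depth = number of edges = 1

Answer: 1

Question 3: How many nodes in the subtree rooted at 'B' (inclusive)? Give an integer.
Subtree rooted at B contains: A, B, F, J
Count = 4

Answer: 4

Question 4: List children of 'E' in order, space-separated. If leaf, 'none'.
Node E's children (from adjacency): (leaf)

Answer: none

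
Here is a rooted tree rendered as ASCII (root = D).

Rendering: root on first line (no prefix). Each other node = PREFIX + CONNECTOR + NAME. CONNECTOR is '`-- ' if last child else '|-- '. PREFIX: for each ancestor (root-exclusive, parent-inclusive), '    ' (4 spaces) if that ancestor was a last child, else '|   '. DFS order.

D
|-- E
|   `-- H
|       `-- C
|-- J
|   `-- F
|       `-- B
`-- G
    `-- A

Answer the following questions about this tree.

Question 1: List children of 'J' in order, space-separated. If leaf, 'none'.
Node J's children (from adjacency): F

Answer: F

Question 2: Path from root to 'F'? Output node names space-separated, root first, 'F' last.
Answer: D J F

Derivation:
Walk down from root: D -> J -> F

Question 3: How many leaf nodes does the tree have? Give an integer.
Leaves (nodes with no children): A, B, C

Answer: 3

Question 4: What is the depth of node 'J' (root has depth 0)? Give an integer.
Answer: 1

Derivation:
Path from root to J: D -> J
Depth = number of edges = 1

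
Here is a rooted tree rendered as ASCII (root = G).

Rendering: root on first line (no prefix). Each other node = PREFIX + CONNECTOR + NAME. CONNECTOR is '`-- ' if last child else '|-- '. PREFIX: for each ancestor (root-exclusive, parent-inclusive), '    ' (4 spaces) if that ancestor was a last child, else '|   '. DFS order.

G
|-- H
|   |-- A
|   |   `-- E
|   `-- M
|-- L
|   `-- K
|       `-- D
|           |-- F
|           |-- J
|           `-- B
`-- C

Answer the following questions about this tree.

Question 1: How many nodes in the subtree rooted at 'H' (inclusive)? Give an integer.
Subtree rooted at H contains: A, E, H, M
Count = 4

Answer: 4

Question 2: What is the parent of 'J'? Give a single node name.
Scan adjacency: J appears as child of D

Answer: D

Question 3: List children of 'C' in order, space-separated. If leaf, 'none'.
Answer: none

Derivation:
Node C's children (from adjacency): (leaf)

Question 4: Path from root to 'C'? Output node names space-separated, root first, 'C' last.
Answer: G C

Derivation:
Walk down from root: G -> C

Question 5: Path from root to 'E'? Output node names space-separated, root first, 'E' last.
Answer: G H A E

Derivation:
Walk down from root: G -> H -> A -> E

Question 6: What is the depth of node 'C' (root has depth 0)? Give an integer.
Path from root to C: G -> C
Depth = number of edges = 1

Answer: 1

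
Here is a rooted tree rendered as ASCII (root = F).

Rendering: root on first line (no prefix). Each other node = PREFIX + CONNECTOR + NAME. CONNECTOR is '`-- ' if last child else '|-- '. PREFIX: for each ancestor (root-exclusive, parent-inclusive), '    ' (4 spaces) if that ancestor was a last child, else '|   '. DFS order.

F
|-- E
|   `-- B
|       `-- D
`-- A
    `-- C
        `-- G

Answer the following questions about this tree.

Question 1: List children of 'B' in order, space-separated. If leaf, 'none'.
Answer: D

Derivation:
Node B's children (from adjacency): D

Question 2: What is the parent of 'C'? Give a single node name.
Answer: A

Derivation:
Scan adjacency: C appears as child of A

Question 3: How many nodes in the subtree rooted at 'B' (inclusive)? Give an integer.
Subtree rooted at B contains: B, D
Count = 2

Answer: 2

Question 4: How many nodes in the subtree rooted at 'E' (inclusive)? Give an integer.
Answer: 3

Derivation:
Subtree rooted at E contains: B, D, E
Count = 3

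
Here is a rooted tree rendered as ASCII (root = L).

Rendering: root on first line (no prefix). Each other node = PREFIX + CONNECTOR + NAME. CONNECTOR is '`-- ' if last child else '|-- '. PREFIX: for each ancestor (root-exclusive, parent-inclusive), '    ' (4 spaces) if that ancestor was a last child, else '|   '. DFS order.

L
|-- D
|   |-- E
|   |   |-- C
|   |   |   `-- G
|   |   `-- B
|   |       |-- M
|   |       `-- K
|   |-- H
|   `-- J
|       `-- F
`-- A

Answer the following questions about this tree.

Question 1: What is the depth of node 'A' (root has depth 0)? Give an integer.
Answer: 1

Derivation:
Path from root to A: L -> A
Depth = number of edges = 1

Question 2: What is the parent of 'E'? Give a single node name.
Answer: D

Derivation:
Scan adjacency: E appears as child of D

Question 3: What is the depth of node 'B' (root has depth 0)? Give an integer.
Answer: 3

Derivation:
Path from root to B: L -> D -> E -> B
Depth = number of edges = 3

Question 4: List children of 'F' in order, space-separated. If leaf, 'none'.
Node F's children (from adjacency): (leaf)

Answer: none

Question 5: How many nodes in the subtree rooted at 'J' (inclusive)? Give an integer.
Answer: 2

Derivation:
Subtree rooted at J contains: F, J
Count = 2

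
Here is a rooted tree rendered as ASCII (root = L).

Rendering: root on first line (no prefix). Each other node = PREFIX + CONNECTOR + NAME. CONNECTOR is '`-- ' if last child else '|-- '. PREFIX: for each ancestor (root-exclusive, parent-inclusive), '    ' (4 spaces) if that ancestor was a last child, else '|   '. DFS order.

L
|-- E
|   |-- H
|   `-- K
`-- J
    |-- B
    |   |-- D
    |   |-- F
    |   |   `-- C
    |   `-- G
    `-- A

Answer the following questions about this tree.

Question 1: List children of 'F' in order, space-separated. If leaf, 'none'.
Node F's children (from adjacency): C

Answer: C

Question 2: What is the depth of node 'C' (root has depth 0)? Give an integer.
Answer: 4

Derivation:
Path from root to C: L -> J -> B -> F -> C
Depth = number of edges = 4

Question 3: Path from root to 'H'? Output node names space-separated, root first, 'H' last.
Walk down from root: L -> E -> H

Answer: L E H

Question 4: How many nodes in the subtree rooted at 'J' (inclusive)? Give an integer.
Answer: 7

Derivation:
Subtree rooted at J contains: A, B, C, D, F, G, J
Count = 7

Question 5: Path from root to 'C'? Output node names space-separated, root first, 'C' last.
Walk down from root: L -> J -> B -> F -> C

Answer: L J B F C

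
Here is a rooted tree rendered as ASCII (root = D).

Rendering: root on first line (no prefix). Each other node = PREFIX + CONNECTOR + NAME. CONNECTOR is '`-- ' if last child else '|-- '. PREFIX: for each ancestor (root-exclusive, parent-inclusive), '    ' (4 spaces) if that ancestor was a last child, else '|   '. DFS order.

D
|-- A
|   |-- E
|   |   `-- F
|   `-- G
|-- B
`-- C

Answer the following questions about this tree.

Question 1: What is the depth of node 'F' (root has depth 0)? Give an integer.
Path from root to F: D -> A -> E -> F
Depth = number of edges = 3

Answer: 3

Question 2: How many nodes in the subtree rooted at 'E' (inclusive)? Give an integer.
Subtree rooted at E contains: E, F
Count = 2

Answer: 2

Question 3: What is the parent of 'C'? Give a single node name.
Scan adjacency: C appears as child of D

Answer: D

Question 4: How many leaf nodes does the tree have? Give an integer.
Answer: 4

Derivation:
Leaves (nodes with no children): B, C, F, G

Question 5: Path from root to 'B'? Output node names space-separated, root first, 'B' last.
Answer: D B

Derivation:
Walk down from root: D -> B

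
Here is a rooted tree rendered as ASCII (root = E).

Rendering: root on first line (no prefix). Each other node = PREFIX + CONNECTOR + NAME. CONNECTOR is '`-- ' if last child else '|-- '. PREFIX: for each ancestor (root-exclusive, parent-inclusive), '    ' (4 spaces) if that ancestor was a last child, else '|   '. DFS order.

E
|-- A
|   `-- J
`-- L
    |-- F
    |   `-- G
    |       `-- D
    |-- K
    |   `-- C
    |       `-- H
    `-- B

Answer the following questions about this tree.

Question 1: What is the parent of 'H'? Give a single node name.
Answer: C

Derivation:
Scan adjacency: H appears as child of C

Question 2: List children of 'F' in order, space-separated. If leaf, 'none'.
Node F's children (from adjacency): G

Answer: G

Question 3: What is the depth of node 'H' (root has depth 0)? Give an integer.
Answer: 4

Derivation:
Path from root to H: E -> L -> K -> C -> H
Depth = number of edges = 4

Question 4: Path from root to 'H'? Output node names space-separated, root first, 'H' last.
Answer: E L K C H

Derivation:
Walk down from root: E -> L -> K -> C -> H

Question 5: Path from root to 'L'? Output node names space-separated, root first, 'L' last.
Answer: E L

Derivation:
Walk down from root: E -> L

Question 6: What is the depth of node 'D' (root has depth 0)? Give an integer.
Path from root to D: E -> L -> F -> G -> D
Depth = number of edges = 4

Answer: 4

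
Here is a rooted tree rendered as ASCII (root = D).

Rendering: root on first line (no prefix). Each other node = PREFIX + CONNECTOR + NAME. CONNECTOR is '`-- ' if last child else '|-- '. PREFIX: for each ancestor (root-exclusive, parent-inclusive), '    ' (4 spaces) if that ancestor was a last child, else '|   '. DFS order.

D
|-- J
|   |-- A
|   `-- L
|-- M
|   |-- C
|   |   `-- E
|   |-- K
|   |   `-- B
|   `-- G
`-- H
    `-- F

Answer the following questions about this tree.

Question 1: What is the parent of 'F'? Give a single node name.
Answer: H

Derivation:
Scan adjacency: F appears as child of H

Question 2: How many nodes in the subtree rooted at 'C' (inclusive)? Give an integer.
Subtree rooted at C contains: C, E
Count = 2

Answer: 2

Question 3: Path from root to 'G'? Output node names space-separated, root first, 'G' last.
Walk down from root: D -> M -> G

Answer: D M G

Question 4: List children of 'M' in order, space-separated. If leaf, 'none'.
Node M's children (from adjacency): C, K, G

Answer: C K G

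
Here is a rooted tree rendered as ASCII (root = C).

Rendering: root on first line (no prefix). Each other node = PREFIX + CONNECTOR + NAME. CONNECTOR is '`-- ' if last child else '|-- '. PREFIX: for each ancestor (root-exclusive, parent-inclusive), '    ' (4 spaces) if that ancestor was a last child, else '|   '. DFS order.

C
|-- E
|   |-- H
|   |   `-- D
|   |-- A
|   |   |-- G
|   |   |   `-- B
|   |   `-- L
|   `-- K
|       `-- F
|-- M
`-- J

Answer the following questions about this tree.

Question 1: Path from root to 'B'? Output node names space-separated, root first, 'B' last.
Walk down from root: C -> E -> A -> G -> B

Answer: C E A G B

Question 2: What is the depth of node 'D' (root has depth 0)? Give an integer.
Path from root to D: C -> E -> H -> D
Depth = number of edges = 3

Answer: 3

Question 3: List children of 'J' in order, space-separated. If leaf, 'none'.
Answer: none

Derivation:
Node J's children (from adjacency): (leaf)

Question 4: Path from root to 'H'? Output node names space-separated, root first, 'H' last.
Answer: C E H

Derivation:
Walk down from root: C -> E -> H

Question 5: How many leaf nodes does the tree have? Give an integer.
Answer: 6

Derivation:
Leaves (nodes with no children): B, D, F, J, L, M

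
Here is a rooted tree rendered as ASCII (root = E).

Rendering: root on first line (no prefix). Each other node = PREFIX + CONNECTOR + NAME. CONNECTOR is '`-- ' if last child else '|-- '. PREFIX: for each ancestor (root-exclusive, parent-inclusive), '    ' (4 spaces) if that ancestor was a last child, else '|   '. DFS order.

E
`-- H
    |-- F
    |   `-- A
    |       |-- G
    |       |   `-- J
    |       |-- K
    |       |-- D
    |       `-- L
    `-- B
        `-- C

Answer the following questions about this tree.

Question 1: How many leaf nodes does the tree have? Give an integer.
Answer: 5

Derivation:
Leaves (nodes with no children): C, D, J, K, L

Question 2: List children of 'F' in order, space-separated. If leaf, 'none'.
Node F's children (from adjacency): A

Answer: A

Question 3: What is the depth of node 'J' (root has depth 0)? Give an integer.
Answer: 5

Derivation:
Path from root to J: E -> H -> F -> A -> G -> J
Depth = number of edges = 5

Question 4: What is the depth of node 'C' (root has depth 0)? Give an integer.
Path from root to C: E -> H -> B -> C
Depth = number of edges = 3

Answer: 3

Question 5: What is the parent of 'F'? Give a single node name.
Answer: H

Derivation:
Scan adjacency: F appears as child of H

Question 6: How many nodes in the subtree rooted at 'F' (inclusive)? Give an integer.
Answer: 7

Derivation:
Subtree rooted at F contains: A, D, F, G, J, K, L
Count = 7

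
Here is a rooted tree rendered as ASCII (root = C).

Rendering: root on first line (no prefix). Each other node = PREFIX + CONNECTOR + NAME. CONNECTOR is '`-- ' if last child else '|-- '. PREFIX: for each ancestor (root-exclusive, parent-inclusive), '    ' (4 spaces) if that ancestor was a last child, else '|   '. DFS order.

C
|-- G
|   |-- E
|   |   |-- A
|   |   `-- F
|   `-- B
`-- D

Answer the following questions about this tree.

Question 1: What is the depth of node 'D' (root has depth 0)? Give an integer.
Answer: 1

Derivation:
Path from root to D: C -> D
Depth = number of edges = 1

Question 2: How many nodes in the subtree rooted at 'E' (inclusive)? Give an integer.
Answer: 3

Derivation:
Subtree rooted at E contains: A, E, F
Count = 3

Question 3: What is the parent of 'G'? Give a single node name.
Answer: C

Derivation:
Scan adjacency: G appears as child of C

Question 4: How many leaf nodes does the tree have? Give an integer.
Answer: 4

Derivation:
Leaves (nodes with no children): A, B, D, F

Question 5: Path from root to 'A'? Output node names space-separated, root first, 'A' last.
Walk down from root: C -> G -> E -> A

Answer: C G E A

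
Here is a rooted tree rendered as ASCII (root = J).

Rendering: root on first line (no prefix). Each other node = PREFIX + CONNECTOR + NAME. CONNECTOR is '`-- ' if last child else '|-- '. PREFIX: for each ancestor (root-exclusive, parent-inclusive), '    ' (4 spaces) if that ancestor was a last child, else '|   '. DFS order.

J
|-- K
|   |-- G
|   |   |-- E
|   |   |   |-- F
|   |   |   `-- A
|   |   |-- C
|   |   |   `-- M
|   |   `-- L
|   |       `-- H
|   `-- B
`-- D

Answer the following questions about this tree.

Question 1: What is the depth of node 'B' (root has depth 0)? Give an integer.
Path from root to B: J -> K -> B
Depth = number of edges = 2

Answer: 2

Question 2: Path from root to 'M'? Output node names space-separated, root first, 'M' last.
Walk down from root: J -> K -> G -> C -> M

Answer: J K G C M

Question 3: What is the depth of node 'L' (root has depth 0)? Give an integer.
Path from root to L: J -> K -> G -> L
Depth = number of edges = 3

Answer: 3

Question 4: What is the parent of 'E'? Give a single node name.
Answer: G

Derivation:
Scan adjacency: E appears as child of G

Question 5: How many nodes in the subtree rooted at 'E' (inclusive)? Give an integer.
Answer: 3

Derivation:
Subtree rooted at E contains: A, E, F
Count = 3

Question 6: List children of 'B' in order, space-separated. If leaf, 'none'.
Node B's children (from adjacency): (leaf)

Answer: none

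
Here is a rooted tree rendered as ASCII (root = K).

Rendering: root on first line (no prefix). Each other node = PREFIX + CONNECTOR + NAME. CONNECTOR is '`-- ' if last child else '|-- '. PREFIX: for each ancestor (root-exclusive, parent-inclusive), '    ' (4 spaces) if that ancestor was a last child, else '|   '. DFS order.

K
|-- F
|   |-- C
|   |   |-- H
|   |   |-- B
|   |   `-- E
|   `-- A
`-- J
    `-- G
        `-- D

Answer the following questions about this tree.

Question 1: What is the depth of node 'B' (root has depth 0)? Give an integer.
Answer: 3

Derivation:
Path from root to B: K -> F -> C -> B
Depth = number of edges = 3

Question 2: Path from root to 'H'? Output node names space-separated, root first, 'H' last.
Walk down from root: K -> F -> C -> H

Answer: K F C H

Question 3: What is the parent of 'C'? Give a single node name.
Answer: F

Derivation:
Scan adjacency: C appears as child of F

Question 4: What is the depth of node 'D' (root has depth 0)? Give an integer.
Path from root to D: K -> J -> G -> D
Depth = number of edges = 3

Answer: 3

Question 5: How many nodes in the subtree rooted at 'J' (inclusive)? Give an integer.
Subtree rooted at J contains: D, G, J
Count = 3

Answer: 3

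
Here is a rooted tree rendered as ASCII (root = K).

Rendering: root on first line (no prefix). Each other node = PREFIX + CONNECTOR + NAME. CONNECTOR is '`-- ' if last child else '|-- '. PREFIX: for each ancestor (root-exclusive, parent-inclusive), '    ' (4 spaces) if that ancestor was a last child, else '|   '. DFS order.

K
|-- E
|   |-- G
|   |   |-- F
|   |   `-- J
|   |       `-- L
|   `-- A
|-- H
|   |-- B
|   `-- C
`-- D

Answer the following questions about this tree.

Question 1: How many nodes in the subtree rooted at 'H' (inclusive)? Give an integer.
Subtree rooted at H contains: B, C, H
Count = 3

Answer: 3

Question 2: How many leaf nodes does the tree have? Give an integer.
Answer: 6

Derivation:
Leaves (nodes with no children): A, B, C, D, F, L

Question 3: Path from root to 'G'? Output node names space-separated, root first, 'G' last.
Answer: K E G

Derivation:
Walk down from root: K -> E -> G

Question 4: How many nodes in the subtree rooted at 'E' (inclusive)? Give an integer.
Answer: 6

Derivation:
Subtree rooted at E contains: A, E, F, G, J, L
Count = 6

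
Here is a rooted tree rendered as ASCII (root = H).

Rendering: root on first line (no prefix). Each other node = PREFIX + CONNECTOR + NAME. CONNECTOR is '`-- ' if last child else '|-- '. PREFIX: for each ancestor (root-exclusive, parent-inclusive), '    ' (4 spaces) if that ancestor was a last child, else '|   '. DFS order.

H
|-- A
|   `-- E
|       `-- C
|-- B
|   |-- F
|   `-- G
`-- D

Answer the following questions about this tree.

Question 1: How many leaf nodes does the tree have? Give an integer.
Leaves (nodes with no children): C, D, F, G

Answer: 4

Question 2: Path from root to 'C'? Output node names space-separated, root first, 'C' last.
Answer: H A E C

Derivation:
Walk down from root: H -> A -> E -> C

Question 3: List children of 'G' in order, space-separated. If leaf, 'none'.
Answer: none

Derivation:
Node G's children (from adjacency): (leaf)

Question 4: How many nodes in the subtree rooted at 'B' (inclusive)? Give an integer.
Subtree rooted at B contains: B, F, G
Count = 3

Answer: 3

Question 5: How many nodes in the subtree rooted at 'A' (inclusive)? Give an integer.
Answer: 3

Derivation:
Subtree rooted at A contains: A, C, E
Count = 3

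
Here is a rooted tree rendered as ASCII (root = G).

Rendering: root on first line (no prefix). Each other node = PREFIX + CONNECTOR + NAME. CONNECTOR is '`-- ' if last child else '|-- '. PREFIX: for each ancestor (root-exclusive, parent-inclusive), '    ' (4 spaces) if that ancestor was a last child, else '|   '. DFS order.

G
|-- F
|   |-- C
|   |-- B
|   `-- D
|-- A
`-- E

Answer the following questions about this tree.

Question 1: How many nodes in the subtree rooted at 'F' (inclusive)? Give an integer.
Answer: 4

Derivation:
Subtree rooted at F contains: B, C, D, F
Count = 4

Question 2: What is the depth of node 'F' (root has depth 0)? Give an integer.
Path from root to F: G -> F
Depth = number of edges = 1

Answer: 1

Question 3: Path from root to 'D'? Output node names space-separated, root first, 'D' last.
Answer: G F D

Derivation:
Walk down from root: G -> F -> D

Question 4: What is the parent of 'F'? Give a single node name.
Scan adjacency: F appears as child of G

Answer: G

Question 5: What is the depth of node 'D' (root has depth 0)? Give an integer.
Answer: 2

Derivation:
Path from root to D: G -> F -> D
Depth = number of edges = 2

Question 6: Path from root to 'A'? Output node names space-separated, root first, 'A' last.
Answer: G A

Derivation:
Walk down from root: G -> A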